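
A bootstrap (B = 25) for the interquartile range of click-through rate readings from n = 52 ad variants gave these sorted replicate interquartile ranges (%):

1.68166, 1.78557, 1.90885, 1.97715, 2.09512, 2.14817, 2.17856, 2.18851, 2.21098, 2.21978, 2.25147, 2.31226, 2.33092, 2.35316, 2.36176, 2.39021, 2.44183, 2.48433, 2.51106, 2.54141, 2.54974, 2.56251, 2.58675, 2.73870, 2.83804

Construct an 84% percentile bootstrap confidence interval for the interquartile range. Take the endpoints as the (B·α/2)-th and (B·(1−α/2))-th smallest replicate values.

(1.78557, 2.58675)

α = 0.16; lower rank = 25 × 0.080 = 2; upper rank = 25 × 0.920 = 23.
The 2nd smallest replicate is 1.78557; the 23rd is 2.58675.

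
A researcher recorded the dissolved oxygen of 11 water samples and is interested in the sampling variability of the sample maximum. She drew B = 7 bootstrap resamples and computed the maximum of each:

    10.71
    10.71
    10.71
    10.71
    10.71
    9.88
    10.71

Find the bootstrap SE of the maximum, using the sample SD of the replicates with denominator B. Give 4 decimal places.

Bootstrap SE is the standard deviation of the 7 replicate maximums.
Mean of replicates: (10.71 + 10.71 + 10.71 + 10.71 + 10.71 + 9.88 + 10.71) / 7 = 74.14000 / 7 = 10.59143
Sum of squared deviations: (+0.11857)² + (+0.11857)² + (+0.11857)² + (+0.11857)² + (+0.11857)² + (−0.71143)² + (+0.11857)² = 0.59049
Variance = 0.59049 / 7 = 0.08436
SE* = √0.08436

SE* = 0.2904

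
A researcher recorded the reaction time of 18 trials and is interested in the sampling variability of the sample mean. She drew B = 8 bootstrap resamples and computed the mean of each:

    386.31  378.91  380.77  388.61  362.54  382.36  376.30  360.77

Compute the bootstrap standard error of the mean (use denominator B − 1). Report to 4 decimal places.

SE* = 10.2888

Bootstrap SE is the standard deviation of the 8 replicate means.
Mean of replicates: (386.31 + 378.91 + 380.77 + 388.61 + 362.54 + 382.36 + 376.30 + 360.77) / 8 = 3016.57000 / 8 = 377.07125
Sum of squared deviations: (+9.23875)² + (+1.83875)² + (+3.69875)² + (+11.53875)² + (−14.53125)² + (+5.28875)² + (−0.77125)² + (−16.30125)² = 741.01269
Variance = 741.01269 / 7 = 105.85896
SE* = √105.85896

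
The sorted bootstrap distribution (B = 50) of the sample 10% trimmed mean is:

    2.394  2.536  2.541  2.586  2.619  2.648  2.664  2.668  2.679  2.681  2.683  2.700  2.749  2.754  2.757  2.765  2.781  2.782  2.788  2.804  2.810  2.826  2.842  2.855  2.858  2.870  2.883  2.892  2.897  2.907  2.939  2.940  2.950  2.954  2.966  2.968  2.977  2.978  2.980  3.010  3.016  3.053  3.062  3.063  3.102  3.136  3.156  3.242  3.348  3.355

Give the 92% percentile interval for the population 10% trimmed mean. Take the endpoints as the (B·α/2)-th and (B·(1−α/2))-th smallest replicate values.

(2.536, 3.242)

α = 0.08; lower rank = 50 × 0.040 = 2; upper rank = 50 × 0.960 = 48.
The 2nd smallest replicate is 2.536; the 48th is 3.242.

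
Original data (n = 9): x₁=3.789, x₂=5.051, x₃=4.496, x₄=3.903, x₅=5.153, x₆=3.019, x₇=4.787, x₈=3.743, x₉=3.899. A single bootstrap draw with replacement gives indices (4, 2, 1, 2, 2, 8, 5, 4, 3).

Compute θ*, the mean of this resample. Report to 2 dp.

θ* = 4.46

Resample values: 3.903, 5.051, 3.789, 5.051, 5.051, 3.743, 5.153, 3.903, 4.496.
Mean = (3.903 + 5.051 + 3.789 + 5.051 + 5.051 + 3.743 + 5.153 + 3.903 + 4.496) / 9 = 40.1400 / 9 = 4.46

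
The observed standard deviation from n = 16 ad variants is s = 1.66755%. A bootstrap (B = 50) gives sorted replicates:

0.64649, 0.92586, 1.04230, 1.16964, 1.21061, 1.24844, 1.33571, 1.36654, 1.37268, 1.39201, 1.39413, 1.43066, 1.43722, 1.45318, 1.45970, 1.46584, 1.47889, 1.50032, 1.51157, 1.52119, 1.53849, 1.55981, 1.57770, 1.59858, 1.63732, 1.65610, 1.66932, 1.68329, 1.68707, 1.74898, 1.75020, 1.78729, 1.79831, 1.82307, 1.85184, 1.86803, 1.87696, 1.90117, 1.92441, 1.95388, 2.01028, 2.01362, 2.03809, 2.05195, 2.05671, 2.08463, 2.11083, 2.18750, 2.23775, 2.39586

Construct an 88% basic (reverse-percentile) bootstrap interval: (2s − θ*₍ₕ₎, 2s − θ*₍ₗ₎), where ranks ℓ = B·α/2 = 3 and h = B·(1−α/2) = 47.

(1.22427, 2.29280)

Percentile endpoints at ranks 3 and 47: θ*₍3₎ = 1.04230, θ*₍47₎ = 2.11083.
Basic interval reflects these around s:
  lower = 2 × 1.66755 − 2.11083 = 1.22427
  upper = 2 × 1.66755 − 1.04230 = 2.29280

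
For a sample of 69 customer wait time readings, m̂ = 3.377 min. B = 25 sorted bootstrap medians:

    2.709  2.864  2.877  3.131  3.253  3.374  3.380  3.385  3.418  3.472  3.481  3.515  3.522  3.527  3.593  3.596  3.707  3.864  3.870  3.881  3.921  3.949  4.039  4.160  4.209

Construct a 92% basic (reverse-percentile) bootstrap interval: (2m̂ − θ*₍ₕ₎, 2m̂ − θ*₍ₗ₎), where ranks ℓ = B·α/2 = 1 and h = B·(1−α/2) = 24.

(2.594, 4.045)

Percentile endpoints at ranks 1 and 24: θ*₍1₎ = 2.709, θ*₍24₎ = 4.160.
Basic interval reflects these around m̂:
  lower = 2 × 3.377 − 4.160 = 2.594
  upper = 2 × 3.377 − 2.709 = 4.045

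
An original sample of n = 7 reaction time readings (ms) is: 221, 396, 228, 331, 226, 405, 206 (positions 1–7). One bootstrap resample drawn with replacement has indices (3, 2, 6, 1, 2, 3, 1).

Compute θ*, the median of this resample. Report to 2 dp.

Resample values: 228, 396, 405, 221, 396, 228, 221.
Sorted: 221, 221, 228, 228, 396, 396, 405
Median = middle value = 228.00

θ* = 228.00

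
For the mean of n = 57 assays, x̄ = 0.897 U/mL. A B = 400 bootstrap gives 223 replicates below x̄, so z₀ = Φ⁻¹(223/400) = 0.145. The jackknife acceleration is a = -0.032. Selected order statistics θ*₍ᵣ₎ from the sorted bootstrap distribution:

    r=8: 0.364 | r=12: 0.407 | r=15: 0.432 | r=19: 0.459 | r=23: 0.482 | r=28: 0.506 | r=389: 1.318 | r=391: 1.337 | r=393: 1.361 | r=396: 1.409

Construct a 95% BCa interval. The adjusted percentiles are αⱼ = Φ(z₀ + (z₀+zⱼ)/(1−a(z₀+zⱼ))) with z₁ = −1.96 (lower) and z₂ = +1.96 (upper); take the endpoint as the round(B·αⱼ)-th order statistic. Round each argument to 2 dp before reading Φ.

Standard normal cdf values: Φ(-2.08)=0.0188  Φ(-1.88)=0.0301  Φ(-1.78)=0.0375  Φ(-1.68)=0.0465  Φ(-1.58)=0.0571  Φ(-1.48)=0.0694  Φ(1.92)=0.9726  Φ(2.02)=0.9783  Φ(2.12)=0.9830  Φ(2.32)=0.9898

Lower: z₀ + z₁ = 0.145 + (-1.960) = -1.815; 1 − a(z₀+z₁) = 1 − (-0.032)(-1.815) = 0.9419; argument = 0.145 + (-1.815)/0.9419 = -1.7819 → -1.78.
α₁ = Φ(-1.78) = 0.0375; rank = round(400 × 0.0375) = 15; θ*₍15₎ = 0.432.
Upper: z₀ + z₂ = 2.105; 1 − a(z₀+z₂) = 1.0674; argument = 2.1172 → 2.12; α₂ = 0.9830; rank = 393; θ*₍393₎ = 1.361.

(0.432, 1.361)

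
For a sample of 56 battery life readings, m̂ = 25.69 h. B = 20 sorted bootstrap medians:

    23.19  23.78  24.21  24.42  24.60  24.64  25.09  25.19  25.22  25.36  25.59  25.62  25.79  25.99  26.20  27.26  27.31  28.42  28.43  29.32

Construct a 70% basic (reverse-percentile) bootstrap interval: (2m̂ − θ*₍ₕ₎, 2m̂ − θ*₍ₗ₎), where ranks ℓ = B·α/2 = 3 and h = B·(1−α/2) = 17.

(24.07, 27.17)

Percentile endpoints at ranks 3 and 17: θ*₍3₎ = 24.21, θ*₍17₎ = 27.31.
Basic interval reflects these around m̂:
  lower = 2 × 25.69 − 27.31 = 24.07
  upper = 2 × 25.69 − 24.21 = 27.17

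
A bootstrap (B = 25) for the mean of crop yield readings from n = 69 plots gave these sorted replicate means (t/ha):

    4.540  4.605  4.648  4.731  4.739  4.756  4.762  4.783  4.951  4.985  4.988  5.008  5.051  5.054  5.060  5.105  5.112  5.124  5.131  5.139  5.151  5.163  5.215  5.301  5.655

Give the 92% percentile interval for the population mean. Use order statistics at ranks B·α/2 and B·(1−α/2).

(4.540, 5.301)

α = 0.08; lower rank = 25 × 0.040 = 1; upper rank = 25 × 0.960 = 24.
The 1st smallest replicate is 4.540; the 24th is 5.301.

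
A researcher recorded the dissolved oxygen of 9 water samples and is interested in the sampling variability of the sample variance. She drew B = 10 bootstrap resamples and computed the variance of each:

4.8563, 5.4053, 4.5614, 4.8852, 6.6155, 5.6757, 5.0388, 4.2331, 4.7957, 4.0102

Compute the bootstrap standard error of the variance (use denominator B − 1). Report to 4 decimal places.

Bootstrap SE is the standard deviation of the 10 replicate variances.
Mean of replicates: (4.8563 + 5.4053 + 4.5614 + 4.8852 + 6.6155 + 5.6757 + 5.0388 + 4.2331 + 4.7957 + 4.0102) / 10 = 50.07720 / 10 = 5.00772
Sum of squared deviations: (−0.15142)² + (+0.39758)² + (−0.44632)² + (−0.12252)² + (+1.60778)² + (+0.66798)² + (+0.03108)² + (−0.77462)² + (−0.21202)² + (−0.99752)² = 5.06737
Variance = 5.06737 / 9 = 0.56304
SE* = √0.56304

SE* = 0.7504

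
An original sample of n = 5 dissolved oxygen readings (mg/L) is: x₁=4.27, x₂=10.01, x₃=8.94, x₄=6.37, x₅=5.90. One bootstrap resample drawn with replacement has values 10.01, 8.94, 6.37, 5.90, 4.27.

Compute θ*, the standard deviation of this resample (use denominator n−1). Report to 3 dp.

Mean = 7.0980; sum of squared deviations = 21.8355
s² = 21.8355 / 4 = 5.4589
s = √5.4589 = 2.336

θ* = 2.336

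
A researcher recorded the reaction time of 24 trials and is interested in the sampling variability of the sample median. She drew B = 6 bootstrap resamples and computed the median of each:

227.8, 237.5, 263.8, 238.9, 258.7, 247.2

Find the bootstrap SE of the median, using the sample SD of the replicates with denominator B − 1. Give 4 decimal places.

SE* = 13.6582

Bootstrap SE is the standard deviation of the 6 replicate medians.
Mean of replicates: (227.8 + 237.5 + 263.8 + 238.9 + 258.7 + 247.2) / 6 = 1473.90000 / 6 = 245.65000
Sum of squared deviations: (−17.85000)² + (−8.15000)² + (+18.15000)² + (−6.75000)² + (+13.05000)² + (+1.55000)² = 932.73500
Variance = 932.73500 / 5 = 186.54700
SE* = √186.54700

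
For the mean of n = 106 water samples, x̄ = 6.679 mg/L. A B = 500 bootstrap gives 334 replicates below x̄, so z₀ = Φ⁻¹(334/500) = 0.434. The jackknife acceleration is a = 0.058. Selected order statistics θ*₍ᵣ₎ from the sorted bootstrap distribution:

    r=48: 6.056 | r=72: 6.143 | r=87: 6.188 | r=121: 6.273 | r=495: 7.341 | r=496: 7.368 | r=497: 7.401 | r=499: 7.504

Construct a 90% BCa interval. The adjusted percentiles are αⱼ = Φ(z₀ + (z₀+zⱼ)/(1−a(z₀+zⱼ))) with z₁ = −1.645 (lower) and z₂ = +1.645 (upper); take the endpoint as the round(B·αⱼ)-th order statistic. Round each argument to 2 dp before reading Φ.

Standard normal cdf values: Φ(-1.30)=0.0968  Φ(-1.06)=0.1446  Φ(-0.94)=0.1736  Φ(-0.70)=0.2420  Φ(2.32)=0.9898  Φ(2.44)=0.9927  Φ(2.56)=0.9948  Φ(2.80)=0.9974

(6.273, 7.504)

Lower: z₀ + z₁ = 0.434 + (-1.645) = -1.211; 1 − a(z₀+z₁) = 1 − (0.058)(-1.211) = 1.0702; argument = 0.434 + (-1.211)/1.0702 = -0.6975 → -0.70.
α₁ = Φ(-0.70) = 0.2420; rank = round(500 × 0.2420) = 121; θ*₍121₎ = 6.273.
Upper: z₀ + z₂ = 2.079; 1 − a(z₀+z₂) = 0.8794; argument = 2.7981 → 2.80; α₂ = 0.9974; rank = 499; θ*₍499₎ = 7.504.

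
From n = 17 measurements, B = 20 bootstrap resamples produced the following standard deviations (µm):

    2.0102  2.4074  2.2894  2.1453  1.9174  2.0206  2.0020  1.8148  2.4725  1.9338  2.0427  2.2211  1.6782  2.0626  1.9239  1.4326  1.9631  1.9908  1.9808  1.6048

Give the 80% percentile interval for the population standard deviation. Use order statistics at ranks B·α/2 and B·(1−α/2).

(1.6048, 2.2894)

Sorted replicates: 1.4326, 1.6048, 1.6782, 1.8148, 1.9174, 1.9239, 1.9338, 1.9631, 1.9808, 1.9908, 2.0020, 2.0102, 2.0206, 2.0427, 2.0626, 2.1453, 2.2211, 2.2894, 2.4074, 2.4725
α = 0.20; lower rank = 20 × 0.100 = 2; upper rank = 20 × 0.900 = 18.
The 2nd smallest replicate is 1.6048; the 18th is 2.2894.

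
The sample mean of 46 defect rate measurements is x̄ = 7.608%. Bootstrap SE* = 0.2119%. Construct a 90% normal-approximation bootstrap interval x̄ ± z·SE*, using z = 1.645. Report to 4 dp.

(7.2594, 7.9566)

Margin = 1.645 × 0.2119 = 0.34858
Interval: 7.608 ± 0.34858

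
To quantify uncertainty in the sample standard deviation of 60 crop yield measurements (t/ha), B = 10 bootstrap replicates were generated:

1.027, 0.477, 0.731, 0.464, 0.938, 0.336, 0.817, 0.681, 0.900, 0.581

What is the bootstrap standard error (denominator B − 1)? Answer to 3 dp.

Bootstrap SE is the standard deviation of the 10 replicate standard deviations.
Mean of replicates: (1.027 + 0.477 + 0.731 + 0.464 + 0.938 + 0.336 + 0.817 + 0.681 + 0.900 + 0.581) / 10 = 6.9520 / 10 = 0.6952
Sum of squared deviations: (+0.3318)² + (−0.2182)² + (+0.0358)² + (−0.2312)² + (+0.2428)² + (−0.3592)² + (+0.1218)² + (−0.0142)² + (+0.2048)² + (−0.1142)² = 0.4704
Variance = 0.4704 / 9 = 0.0523
SE* = √0.0523

SE* = 0.229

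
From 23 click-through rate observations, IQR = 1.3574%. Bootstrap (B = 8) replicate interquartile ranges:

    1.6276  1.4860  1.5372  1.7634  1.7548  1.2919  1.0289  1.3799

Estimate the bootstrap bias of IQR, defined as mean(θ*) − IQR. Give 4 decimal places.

mean(θ*) = (1.6276 + 1.4860 + 1.5372 + 1.7634 + 1.7548 + 1.2919 + 1.0289 + 1.3799) / 8 = 1.48371
bias = 1.48371 − 1.3574

bias = +0.1263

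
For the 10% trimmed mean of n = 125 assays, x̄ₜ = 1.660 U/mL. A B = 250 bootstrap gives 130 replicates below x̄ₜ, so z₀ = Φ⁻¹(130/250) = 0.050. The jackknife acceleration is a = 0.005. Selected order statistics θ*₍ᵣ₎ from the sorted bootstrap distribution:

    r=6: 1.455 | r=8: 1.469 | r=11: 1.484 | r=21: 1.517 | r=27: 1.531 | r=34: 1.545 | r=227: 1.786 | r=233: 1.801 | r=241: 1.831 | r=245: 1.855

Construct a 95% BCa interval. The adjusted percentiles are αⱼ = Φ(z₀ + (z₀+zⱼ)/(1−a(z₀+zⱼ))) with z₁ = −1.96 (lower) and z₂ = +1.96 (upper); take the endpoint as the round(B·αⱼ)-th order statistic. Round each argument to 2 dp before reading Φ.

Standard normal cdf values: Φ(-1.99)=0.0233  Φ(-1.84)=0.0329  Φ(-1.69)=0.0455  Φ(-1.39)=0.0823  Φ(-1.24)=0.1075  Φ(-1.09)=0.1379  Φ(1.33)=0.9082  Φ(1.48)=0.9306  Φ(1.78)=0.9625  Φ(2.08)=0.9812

(1.469, 1.855)

Lower: z₀ + z₁ = 0.050 + (-1.960) = -1.910; 1 − a(z₀+z₁) = 1 − (0.005)(-1.910) = 1.0095; argument = 0.050 + (-1.910)/1.0095 = -1.8419 → -1.84.
α₁ = Φ(-1.84) = 0.0329; rank = round(250 × 0.0329) = 8; θ*₍8₎ = 1.469.
Upper: z₀ + z₂ = 2.010; 1 − a(z₀+z₂) = 0.9899; argument = 2.0804 → 2.08; α₂ = 0.9812; rank = 245; θ*₍245₎ = 1.855.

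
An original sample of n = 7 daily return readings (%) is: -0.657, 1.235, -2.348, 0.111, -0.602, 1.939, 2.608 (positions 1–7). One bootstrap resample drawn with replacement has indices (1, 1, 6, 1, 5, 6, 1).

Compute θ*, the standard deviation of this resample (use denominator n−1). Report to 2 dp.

θ* = 1.26

Resample values: -0.657, -0.657, 1.939, -0.657, -0.602, 1.939, -0.657.
Mean = 0.0926; sum of squared deviations = 9.5485
s² = 9.5485 / 6 = 1.5914
s = √1.5914 = 1.26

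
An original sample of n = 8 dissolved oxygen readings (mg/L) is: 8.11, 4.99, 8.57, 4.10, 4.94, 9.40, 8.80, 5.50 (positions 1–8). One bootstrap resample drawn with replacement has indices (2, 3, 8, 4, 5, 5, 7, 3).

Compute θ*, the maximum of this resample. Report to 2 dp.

Resample values: 4.99, 8.57, 5.50, 4.10, 4.94, 4.94, 8.80, 8.57.
Maximum = 8.80

θ* = 8.80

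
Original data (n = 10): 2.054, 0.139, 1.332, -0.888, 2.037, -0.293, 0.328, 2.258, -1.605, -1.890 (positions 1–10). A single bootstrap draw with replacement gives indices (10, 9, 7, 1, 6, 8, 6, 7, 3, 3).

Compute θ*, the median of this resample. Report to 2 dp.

θ* = 0.33

Resample values: -1.890, -1.605, 0.328, 2.054, -0.293, 2.258, -0.293, 0.328, 1.332, 1.332.
Sorted: -1.890, -1.605, -0.293, -0.293, 0.328, 0.328, 1.332, 1.332, 2.054, 2.258
Median = average of the two middle values = 0.33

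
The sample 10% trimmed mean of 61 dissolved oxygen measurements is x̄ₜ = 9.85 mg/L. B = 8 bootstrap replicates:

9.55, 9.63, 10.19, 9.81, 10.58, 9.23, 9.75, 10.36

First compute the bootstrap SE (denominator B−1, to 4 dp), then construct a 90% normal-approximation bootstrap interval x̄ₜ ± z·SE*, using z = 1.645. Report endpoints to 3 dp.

Mean of replicates = 9.8875; sum of squared deviations = 1.4317; SE* = √(1.4317/7) = 0.4523
Margin = 1.645 × 0.4523 = 0.7440
Interval: 9.85 ± 0.7440

(9.106, 10.594)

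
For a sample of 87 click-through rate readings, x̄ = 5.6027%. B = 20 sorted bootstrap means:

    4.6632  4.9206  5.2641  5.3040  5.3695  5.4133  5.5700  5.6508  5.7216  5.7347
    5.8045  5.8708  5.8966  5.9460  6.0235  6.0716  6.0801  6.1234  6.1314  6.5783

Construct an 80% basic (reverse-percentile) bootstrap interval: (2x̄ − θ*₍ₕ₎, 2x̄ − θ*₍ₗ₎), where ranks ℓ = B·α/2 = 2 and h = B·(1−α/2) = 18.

Percentile endpoints at ranks 2 and 18: θ*₍2₎ = 4.9206, θ*₍18₎ = 6.1234.
Basic interval reflects these around x̄:
  lower = 2 × 5.6027 − 6.1234 = 5.0820
  upper = 2 × 5.6027 − 4.9206 = 6.2848

(5.0820, 6.2848)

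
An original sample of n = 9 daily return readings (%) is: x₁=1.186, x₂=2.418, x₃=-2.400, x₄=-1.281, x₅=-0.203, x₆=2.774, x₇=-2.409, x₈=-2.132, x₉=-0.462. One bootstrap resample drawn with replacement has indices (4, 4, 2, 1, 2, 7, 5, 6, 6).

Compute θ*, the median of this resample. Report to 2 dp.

θ* = 1.19

Resample values: -1.281, -1.281, 2.418, 1.186, 2.418, -2.409, -0.203, 2.774, 2.774.
Sorted: -2.409, -1.281, -1.281, -0.203, 1.186, 2.418, 2.418, 2.774, 2.774
Median = middle value = 1.19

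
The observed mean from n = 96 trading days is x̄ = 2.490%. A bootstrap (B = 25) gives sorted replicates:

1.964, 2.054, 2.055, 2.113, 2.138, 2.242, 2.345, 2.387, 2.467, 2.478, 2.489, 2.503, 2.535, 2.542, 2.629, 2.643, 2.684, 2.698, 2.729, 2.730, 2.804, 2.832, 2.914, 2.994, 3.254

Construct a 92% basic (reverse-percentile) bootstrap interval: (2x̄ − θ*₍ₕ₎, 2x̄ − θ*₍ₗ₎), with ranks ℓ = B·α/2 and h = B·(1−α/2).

(1.986, 3.016)

Percentile endpoints at ranks 1 and 24: θ*₍1₎ = 1.964, θ*₍24₎ = 2.994.
Basic interval reflects these around x̄:
  lower = 2 × 2.490 − 2.994 = 1.986
  upper = 2 × 2.490 − 1.964 = 3.016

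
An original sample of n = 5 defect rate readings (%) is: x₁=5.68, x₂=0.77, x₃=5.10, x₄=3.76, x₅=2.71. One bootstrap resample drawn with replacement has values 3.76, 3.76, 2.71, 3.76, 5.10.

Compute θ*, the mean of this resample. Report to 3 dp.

θ* = 3.818

Mean = (3.76 + 3.76 + 2.71 + 3.76 + 5.10) / 5 = 19.090 / 5 = 3.818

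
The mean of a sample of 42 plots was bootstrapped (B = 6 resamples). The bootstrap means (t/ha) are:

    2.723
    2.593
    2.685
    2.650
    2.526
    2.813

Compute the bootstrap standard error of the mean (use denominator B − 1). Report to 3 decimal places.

Bootstrap SE is the standard deviation of the 6 replicate means.
Mean of replicates: (2.723 + 2.593 + 2.685 + 2.650 + 2.526 + 2.813) / 6 = 15.9900 / 6 = 2.6650
Sum of squared deviations: (+0.0580)² + (−0.0720)² + (+0.0200)² + (−0.0150)² + (−0.1390)² + (+0.1480)² = 0.0504
Variance = 0.0504 / 5 = 0.0101
SE* = √0.0101

SE* = 0.100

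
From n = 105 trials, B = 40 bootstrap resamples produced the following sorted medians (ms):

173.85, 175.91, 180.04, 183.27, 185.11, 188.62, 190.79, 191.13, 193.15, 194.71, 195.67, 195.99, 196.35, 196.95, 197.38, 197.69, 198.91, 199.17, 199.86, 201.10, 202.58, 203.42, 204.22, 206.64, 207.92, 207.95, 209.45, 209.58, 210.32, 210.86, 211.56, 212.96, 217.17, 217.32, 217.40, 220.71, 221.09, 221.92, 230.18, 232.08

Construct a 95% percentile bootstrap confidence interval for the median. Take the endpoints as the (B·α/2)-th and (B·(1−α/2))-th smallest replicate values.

(173.85, 230.18)

α = 0.05; lower rank = 40 × 0.025 = 1; upper rank = 40 × 0.975 = 39.
The 1st smallest replicate is 173.85; the 39th is 230.18.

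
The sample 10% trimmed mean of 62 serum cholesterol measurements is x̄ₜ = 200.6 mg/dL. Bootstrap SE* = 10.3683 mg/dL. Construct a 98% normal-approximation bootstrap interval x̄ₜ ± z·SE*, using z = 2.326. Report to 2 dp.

Margin = 2.326 × 10.3683 = 24.117
Interval: 200.6 ± 24.117

(176.48, 224.72)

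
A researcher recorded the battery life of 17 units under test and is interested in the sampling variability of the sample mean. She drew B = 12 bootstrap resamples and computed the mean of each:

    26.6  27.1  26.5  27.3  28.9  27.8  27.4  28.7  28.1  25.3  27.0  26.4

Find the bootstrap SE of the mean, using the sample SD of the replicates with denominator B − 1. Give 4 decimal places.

Bootstrap SE is the standard deviation of the 12 replicate means.
Mean of replicates: (26.6 + 27.1 + 26.5 + 27.3 + 28.9 + 27.8 + 27.4 + 28.7 + 28.1 + 25.3 + 27.0 + 26.4) / 12 = 327.10000 / 12 = 27.25833
Sum of squared deviations: (−0.65833)² + (−0.15833)² + (−0.75833)² + (+0.04167)² + (+1.64167)² + (+0.54167)² + (+0.14167)² + (+1.44167)² + (+0.84167)² + (−1.95833)² + (−0.25833)² + (−0.85833)² = 11.46917
Variance = 11.46917 / 11 = 1.04265
SE* = √1.04265

SE* = 1.0211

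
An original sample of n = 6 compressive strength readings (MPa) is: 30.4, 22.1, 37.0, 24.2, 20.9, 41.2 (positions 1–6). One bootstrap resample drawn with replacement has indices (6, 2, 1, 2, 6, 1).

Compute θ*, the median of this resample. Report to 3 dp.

θ* = 30.400

Resample values: 41.2, 22.1, 30.4, 22.1, 41.2, 30.4.
Sorted: 22.1, 22.1, 30.4, 30.4, 41.2, 41.2
Median = average of the two middle values = 30.400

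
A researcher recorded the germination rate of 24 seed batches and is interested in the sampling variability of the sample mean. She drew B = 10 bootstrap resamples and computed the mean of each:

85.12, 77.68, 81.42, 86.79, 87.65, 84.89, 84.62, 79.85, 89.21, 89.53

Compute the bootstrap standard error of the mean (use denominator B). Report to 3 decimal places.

Bootstrap SE is the standard deviation of the 10 replicate means.
Mean of replicates: (85.12 + 77.68 + 81.42 + 86.79 + 87.65 + 84.89 + 84.62 + 79.85 + 89.21 + 89.53) / 10 = 846.7600 / 10 = 84.6760
Sum of squared deviations: (+0.4440)² + (−6.9960)² + (−3.2560)² + (+2.1140)² + (+2.9740)² + (+0.2140)² + (−0.0560)² + (−4.8260)² + (+4.5340)² + (+4.8540)² = 140.5140
Variance = 140.5140 / 10 = 14.0514
SE* = √14.0514

SE* = 3.749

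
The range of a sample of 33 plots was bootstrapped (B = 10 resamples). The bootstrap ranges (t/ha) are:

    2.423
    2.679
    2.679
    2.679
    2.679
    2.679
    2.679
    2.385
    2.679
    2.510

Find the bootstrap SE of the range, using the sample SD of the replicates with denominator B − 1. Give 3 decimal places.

SE* = 0.120

Bootstrap SE is the standard deviation of the 10 replicate ranges.
Mean of replicates: (2.423 + 2.679 + 2.679 + 2.679 + 2.679 + 2.679 + 2.679 + 2.385 + 2.679 + 2.510) / 10 = 26.0710 / 10 = 2.6071
Sum of squared deviations: (−0.1841)² + (+0.0719)² + (+0.0719)² + (+0.0719)² + (+0.0719)² + (+0.0719)² + (+0.0719)² + (−0.2221)² + (+0.0719)² + (−0.0971)² = 0.1288
Variance = 0.1288 / 9 = 0.0143
SE* = √0.0143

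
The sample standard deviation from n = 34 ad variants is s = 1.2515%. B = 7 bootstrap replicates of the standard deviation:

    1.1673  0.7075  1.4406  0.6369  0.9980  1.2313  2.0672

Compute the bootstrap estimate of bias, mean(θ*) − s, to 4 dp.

mean(θ*) = (1.1673 + 0.7075 + 1.4406 + 0.6369 + 0.9980 + 1.2313 + 2.0672) / 7 = 1.17840
bias = 1.17840 − 1.2515

bias = −0.0731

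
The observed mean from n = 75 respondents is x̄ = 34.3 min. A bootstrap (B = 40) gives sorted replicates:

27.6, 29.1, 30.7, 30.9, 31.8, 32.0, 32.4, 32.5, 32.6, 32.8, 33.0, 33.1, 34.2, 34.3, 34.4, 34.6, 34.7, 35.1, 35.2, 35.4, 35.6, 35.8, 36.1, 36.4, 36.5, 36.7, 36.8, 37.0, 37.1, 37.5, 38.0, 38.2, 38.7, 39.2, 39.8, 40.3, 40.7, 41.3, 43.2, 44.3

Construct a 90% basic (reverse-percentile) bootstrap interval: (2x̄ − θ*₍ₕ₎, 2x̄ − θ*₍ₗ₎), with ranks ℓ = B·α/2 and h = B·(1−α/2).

(27.3, 39.5)

Percentile endpoints at ranks 2 and 38: θ*₍2₎ = 29.1, θ*₍38₎ = 41.3.
Basic interval reflects these around x̄:
  lower = 2 × 34.3 − 41.3 = 27.3
  upper = 2 × 34.3 − 29.1 = 39.5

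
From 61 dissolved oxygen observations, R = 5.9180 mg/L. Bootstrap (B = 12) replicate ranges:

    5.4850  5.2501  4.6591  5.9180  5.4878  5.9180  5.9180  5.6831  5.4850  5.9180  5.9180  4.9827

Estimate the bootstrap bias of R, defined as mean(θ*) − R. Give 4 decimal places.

mean(θ*) = (5.4850 + 5.2501 + 4.6591 + 5.9180 + 5.4878 + 5.9180 + 5.9180 + 5.6831 + 5.4850 + 5.9180 + 5.9180 + 4.9827) / 12 = 5.55190
bias = 5.55190 − 5.9180

bias = −0.3661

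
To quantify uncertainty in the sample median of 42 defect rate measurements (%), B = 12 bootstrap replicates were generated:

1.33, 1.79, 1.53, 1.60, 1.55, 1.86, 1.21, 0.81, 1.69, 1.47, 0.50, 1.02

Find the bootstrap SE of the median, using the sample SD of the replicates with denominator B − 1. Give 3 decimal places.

SE* = 0.411

Bootstrap SE is the standard deviation of the 12 replicate medians.
Mean of replicates: (1.33 + 1.79 + 1.53 + 1.60 + 1.55 + 1.86 + 1.21 + 0.81 + 1.69 + 1.47 + 0.50 + 1.02) / 12 = 16.3600 / 12 = 1.3633
Sum of squared deviations: (−0.0333)² + (+0.4267)² + (+0.1667)² + (+0.2367)² + (+0.1867)² + (+0.4967)² + (−0.1533)² + (−0.5533)² + (+0.3267)² + (+0.1067)² + (−0.8633)² + (−0.3433)² = 1.8595
Variance = 1.8595 / 11 = 0.1690
SE* = √0.1690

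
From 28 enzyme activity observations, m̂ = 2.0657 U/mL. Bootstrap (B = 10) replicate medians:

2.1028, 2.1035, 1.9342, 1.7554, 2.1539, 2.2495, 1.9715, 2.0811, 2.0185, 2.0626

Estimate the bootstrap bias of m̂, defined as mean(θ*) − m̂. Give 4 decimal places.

bias = −0.0224

mean(θ*) = (2.1028 + 2.1035 + 1.9342 + 1.7554 + 2.1539 + 2.2495 + 1.9715 + 2.0811 + 2.0185 + 2.0626) / 10 = 2.04330
bias = 2.04330 − 2.0657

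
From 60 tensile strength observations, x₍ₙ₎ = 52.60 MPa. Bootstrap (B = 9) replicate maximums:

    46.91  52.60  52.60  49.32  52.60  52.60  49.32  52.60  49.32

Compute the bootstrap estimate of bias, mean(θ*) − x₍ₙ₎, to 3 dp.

mean(θ*) = (46.91 + 52.60 + 52.60 + 49.32 + 52.60 + 52.60 + 49.32 + 52.60 + 49.32) / 9 = 50.8744
bias = 50.8744 − 52.60

bias = −1.726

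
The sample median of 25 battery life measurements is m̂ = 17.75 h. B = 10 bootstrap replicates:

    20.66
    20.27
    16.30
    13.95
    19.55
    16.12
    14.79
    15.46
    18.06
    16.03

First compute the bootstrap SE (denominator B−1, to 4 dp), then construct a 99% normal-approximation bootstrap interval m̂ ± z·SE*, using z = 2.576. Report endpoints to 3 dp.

(11.658, 23.842)

Mean of replicates = 17.1190; sum of squared deviations = 50.3365; SE* = √(50.3365/9) = 2.3649
Margin = 2.576 × 2.3649 = 6.0920
Interval: 17.75 ± 6.0920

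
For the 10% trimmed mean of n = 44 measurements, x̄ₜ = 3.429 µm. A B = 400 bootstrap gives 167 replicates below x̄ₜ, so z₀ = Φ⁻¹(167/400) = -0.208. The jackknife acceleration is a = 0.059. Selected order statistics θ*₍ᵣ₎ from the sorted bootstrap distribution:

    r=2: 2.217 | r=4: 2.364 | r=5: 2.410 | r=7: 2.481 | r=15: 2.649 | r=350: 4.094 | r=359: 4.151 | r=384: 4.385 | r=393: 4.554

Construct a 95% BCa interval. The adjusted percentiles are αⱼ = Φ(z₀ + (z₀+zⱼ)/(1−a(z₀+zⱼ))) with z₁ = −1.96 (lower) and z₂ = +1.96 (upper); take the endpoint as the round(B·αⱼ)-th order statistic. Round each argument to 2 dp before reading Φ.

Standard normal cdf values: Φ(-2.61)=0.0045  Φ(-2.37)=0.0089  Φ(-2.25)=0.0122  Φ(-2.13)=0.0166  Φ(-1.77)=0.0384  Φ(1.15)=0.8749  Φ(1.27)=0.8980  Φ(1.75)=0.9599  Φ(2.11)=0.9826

(2.481, 4.385)

Lower: z₀ + z₁ = -0.208 + (-1.960) = -2.168; 1 − a(z₀+z₁) = 1 − (0.059)(-2.168) = 1.1279; argument = -0.208 + (-2.168)/1.1279 = -2.1301 → -2.13.
α₁ = Φ(-2.13) = 0.0166; rank = round(400 × 0.0166) = 7; θ*₍7₎ = 2.481.
Upper: z₀ + z₂ = 1.752; 1 − a(z₀+z₂) = 0.8966; argument = 1.7460 → 1.75; α₂ = 0.9599; rank = 384; θ*₍384₎ = 4.385.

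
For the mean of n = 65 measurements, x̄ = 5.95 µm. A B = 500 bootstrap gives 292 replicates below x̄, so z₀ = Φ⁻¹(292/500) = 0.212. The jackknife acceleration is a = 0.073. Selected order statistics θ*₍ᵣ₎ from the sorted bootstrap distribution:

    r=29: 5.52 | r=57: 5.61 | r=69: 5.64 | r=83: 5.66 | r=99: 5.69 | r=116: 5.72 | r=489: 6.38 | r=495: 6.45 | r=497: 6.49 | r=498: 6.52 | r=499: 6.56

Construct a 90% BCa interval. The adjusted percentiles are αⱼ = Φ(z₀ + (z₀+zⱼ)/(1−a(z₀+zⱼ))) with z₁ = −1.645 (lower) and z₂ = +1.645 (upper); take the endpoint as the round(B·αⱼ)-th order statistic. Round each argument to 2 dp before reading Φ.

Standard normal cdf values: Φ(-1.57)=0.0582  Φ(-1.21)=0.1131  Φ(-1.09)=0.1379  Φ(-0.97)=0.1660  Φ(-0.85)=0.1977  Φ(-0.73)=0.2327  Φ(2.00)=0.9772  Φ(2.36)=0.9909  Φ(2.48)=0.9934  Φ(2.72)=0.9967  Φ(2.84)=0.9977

Lower: z₀ + z₁ = 0.212 + (-1.645) = -1.433; 1 − a(z₀+z₁) = 1 − (0.073)(-1.433) = 1.1046; argument = 0.212 + (-1.433)/1.1046 = -1.0853 → -1.09.
α₁ = Φ(-1.09) = 0.1379; rank = round(500 × 0.1379) = 69; θ*₍69₎ = 5.64.
Upper: z₀ + z₂ = 1.857; 1 − a(z₀+z₂) = 0.8644; argument = 2.3602 → 2.36; α₂ = 0.9909; rank = 495; θ*₍495₎ = 6.45.

(5.64, 6.45)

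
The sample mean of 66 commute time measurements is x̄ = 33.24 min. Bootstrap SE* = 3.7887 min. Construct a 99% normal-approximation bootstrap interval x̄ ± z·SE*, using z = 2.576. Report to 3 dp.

Margin = 2.576 × 3.7887 = 9.7597
Interval: 33.24 ± 9.7597

(23.480, 43.000)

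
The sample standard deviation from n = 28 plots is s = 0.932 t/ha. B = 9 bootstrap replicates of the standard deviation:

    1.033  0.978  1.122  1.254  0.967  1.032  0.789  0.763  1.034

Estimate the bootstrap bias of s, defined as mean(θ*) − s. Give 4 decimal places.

mean(θ*) = (1.033 + 0.978 + 1.122 + 1.254 + 0.967 + 1.032 + 0.789 + 0.763 + 1.034) / 9 = 0.99689
bias = 0.99689 − 0.932

bias = +0.0649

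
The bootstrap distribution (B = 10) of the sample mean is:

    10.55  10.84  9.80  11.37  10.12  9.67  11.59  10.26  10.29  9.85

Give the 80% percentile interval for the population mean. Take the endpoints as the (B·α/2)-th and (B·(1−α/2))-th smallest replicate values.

(9.67, 11.37)

Sorted replicates: 9.67, 9.80, 9.85, 10.12, 10.26, 10.29, 10.55, 10.84, 11.37, 11.59
α = 0.20; lower rank = 10 × 0.100 = 1; upper rank = 10 × 0.900 = 9.
The 1st smallest replicate is 9.67; the 9th is 11.37.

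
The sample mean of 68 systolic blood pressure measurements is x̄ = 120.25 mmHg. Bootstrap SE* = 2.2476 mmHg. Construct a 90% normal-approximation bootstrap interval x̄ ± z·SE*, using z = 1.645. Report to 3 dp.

(116.553, 123.947)

Margin = 1.645 × 2.2476 = 3.6973
Interval: 120.25 ± 3.6973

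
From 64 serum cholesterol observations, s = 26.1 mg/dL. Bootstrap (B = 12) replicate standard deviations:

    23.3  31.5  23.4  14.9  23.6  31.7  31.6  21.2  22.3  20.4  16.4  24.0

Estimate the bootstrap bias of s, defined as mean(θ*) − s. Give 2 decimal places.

mean(θ*) = (23.3 + 31.5 + 23.4 + 14.9 + 23.6 + 31.7 + 31.6 + 21.2 + 22.3 + 20.4 + 16.4 + 24.0) / 12 = 23.692
bias = 23.692 − 26.1

bias = −2.41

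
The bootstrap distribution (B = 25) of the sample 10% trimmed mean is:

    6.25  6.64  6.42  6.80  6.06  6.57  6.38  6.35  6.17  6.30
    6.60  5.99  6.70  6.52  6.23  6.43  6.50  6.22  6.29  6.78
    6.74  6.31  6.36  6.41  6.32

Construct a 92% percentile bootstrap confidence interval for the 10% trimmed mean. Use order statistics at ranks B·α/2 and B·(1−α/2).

Sorted replicates: 5.99, 6.06, 6.17, 6.22, 6.23, 6.25, 6.29, 6.30, 6.31, 6.32, 6.35, 6.36, 6.38, 6.41, 6.42, 6.43, 6.50, 6.52, 6.57, 6.60, 6.64, 6.70, 6.74, 6.78, 6.80
α = 0.08; lower rank = 25 × 0.040 = 1; upper rank = 25 × 0.960 = 24.
The 1st smallest replicate is 5.99; the 24th is 6.78.

(5.99, 6.78)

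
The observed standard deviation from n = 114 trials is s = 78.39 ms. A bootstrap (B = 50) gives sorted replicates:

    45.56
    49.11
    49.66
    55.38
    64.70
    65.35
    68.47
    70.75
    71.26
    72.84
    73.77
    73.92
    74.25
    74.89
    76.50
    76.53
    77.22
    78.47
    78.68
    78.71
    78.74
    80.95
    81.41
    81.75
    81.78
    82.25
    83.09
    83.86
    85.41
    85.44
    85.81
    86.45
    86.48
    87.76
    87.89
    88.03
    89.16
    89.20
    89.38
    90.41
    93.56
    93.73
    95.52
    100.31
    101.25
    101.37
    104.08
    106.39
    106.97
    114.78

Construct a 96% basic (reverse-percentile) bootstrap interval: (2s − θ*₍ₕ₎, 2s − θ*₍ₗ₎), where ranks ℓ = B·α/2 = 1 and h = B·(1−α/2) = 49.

(49.81, 111.22)

Percentile endpoints at ranks 1 and 49: θ*₍1₎ = 45.56, θ*₍49₎ = 106.97.
Basic interval reflects these around s:
  lower = 2 × 78.39 − 106.97 = 49.81
  upper = 2 × 78.39 − 45.56 = 111.22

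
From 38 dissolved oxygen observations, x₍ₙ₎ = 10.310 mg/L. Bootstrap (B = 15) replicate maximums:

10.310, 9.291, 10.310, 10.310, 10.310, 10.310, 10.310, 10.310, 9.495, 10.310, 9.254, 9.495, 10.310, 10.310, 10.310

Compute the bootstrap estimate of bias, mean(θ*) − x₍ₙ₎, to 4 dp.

bias = −0.2470

mean(θ*) = (10.310 + 9.291 + 10.310 + 10.310 + 10.310 + 10.310 + 10.310 + 10.310 + 9.495 + 10.310 + 9.254 + 9.495 + 10.310 + 10.310 + 10.310) / 15 = 10.06300
bias = 10.06300 − 10.310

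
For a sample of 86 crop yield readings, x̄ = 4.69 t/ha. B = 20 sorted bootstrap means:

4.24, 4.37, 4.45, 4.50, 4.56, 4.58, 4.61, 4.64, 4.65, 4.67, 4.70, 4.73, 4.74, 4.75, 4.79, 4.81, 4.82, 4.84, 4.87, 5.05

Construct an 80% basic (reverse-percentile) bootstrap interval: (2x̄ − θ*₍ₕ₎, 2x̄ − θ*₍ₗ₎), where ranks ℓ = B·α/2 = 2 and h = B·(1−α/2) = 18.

Percentile endpoints at ranks 2 and 18: θ*₍2₎ = 4.37, θ*₍18₎ = 4.84.
Basic interval reflects these around x̄:
  lower = 2 × 4.69 − 4.84 = 4.54
  upper = 2 × 4.69 − 4.37 = 5.01

(4.54, 5.01)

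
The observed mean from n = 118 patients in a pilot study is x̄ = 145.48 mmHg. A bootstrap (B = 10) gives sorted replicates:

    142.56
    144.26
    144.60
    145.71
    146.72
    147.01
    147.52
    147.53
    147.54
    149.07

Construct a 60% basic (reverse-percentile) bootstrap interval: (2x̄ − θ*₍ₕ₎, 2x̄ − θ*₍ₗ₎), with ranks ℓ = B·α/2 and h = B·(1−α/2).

(143.43, 146.70)

Percentile endpoints at ranks 2 and 8: θ*₍2₎ = 144.26, θ*₍8₎ = 147.53.
Basic interval reflects these around x̄:
  lower = 2 × 145.48 − 147.53 = 143.43
  upper = 2 × 145.48 − 144.26 = 146.70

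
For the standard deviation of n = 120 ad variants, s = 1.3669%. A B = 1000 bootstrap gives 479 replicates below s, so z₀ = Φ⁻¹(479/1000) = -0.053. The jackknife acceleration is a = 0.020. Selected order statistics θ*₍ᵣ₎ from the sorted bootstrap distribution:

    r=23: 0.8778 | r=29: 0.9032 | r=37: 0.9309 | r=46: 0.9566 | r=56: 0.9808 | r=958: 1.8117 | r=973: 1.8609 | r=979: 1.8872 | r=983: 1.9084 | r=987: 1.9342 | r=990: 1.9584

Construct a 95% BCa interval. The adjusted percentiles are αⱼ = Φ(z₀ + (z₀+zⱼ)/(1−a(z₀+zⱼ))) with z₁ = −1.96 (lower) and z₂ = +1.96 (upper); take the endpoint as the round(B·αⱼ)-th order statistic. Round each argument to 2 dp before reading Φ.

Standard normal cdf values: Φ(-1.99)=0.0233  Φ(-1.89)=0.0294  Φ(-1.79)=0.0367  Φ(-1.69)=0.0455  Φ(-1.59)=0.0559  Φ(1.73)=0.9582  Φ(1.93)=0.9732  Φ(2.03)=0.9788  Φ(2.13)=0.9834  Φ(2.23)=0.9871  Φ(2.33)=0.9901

Lower: z₀ + z₁ = -0.053 + (-1.960) = -2.013; 1 − a(z₀+z₁) = 1 − (0.020)(-2.013) = 1.0403; argument = -0.053 + (-2.013)/1.0403 = -1.9881 → -1.99.
α₁ = Φ(-1.99) = 0.0233; rank = round(1000 × 0.0233) = 23; θ*₍23₎ = 0.8778.
Upper: z₀ + z₂ = 1.907; 1 − a(z₀+z₂) = 0.9619; argument = 1.9296 → 1.93; α₂ = 0.9732; rank = 973; θ*₍973₎ = 1.8609.

(0.8778, 1.8609)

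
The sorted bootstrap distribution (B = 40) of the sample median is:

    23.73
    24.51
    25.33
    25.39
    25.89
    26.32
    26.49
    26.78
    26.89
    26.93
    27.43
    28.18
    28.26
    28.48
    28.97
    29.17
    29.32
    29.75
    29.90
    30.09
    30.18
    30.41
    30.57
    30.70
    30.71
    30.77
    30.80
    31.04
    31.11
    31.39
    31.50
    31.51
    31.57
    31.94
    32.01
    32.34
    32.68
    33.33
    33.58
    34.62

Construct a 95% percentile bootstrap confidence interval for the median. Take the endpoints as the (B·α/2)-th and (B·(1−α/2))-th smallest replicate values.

α = 0.05; lower rank = 40 × 0.025 = 1; upper rank = 40 × 0.975 = 39.
The 1st smallest replicate is 23.73; the 39th is 33.58.

(23.73, 33.58)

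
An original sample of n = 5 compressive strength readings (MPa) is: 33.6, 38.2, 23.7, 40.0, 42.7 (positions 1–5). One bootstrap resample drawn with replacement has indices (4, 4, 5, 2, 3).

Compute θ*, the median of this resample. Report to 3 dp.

θ* = 40.000

Resample values: 40.0, 40.0, 42.7, 38.2, 23.7.
Sorted: 23.7, 38.2, 40.0, 40.0, 42.7
Median = middle value = 40.000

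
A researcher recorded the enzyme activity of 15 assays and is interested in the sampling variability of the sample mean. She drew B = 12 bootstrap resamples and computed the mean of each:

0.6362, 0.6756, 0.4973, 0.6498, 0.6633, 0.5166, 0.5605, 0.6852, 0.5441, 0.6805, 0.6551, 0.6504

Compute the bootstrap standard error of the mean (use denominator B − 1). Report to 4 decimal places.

SE* = 0.0682

Bootstrap SE is the standard deviation of the 12 replicate means.
Mean of replicates: (0.6362 + 0.6756 + 0.4973 + 0.6498 + 0.6633 + 0.5166 + 0.5605 + 0.6852 + 0.5441 + 0.6805 + 0.6551 + 0.6504) / 12 = 7.41460 / 12 = 0.61788
Sum of squared deviations: (+0.01832)² + (+0.05772)² + (−0.12058)² + (+0.03192)² + (+0.04542)² + (−0.10128)² + (−0.05738)² + (+0.06732)² + (−0.07378)² + (+0.06262)² + (+0.03722)² + (+0.03252)² = 0.05118
Variance = 0.05118 / 11 = 0.00465
SE* = √0.00465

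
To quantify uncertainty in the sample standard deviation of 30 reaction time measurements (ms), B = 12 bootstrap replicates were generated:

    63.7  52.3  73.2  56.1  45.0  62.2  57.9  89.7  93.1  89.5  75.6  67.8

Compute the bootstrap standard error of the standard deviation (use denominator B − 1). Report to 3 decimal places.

Bootstrap SE is the standard deviation of the 12 replicate standard deviations.
Mean of replicates: (63.7 + 52.3 + 73.2 + 56.1 + 45.0 + 62.2 + 57.9 + 89.7 + 93.1 + 89.5 + 75.6 + 67.8) / 12 = 826.1000 / 12 = 68.8417
Sum of squared deviations: (−5.1417)² + (−16.5417)² + (+4.3583)² + (−12.7417)² + (−23.8417)² + (−6.6417)² + (−10.9417)² + (+20.8583)² + (+24.2583)² + (+20.6583)² + (+6.7583)² + (−1.0417)² = 2710.7292
Variance = 2710.7292 / 11 = 246.4299
SE* = √246.4299

SE* = 15.698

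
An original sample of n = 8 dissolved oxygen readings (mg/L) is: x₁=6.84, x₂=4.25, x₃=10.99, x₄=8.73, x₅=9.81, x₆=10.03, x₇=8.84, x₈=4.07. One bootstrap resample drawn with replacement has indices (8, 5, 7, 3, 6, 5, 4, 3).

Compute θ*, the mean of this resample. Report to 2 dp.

Resample values: 4.07, 9.81, 8.84, 10.99, 10.03, 9.81, 8.73, 10.99.
Mean = (4.07 + 9.81 + 8.84 + 10.99 + 10.03 + 9.81 + 8.73 + 10.99) / 8 = 73.270 / 8 = 9.16

θ* = 9.16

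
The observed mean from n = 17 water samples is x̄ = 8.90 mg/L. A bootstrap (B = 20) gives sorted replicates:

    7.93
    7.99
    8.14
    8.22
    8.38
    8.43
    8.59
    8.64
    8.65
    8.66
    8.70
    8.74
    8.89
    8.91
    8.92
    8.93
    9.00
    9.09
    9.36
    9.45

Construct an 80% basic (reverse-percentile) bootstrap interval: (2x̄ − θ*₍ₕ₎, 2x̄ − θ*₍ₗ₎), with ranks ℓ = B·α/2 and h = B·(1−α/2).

Percentile endpoints at ranks 2 and 18: θ*₍2₎ = 7.99, θ*₍18₎ = 9.09.
Basic interval reflects these around x̄:
  lower = 2 × 8.90 − 9.09 = 8.71
  upper = 2 × 8.90 − 7.99 = 9.81

(8.71, 9.81)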